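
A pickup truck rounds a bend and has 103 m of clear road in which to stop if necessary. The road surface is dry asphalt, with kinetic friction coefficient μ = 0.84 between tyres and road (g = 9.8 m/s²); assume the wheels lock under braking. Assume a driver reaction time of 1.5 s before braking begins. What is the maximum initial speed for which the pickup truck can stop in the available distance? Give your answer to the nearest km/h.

a = μg = 0.84 × 9.8 = 8.232 m/s².
Stopping distance: v·t_r + v²/(2a) = 103 with t_r = 1.5 s and a = 8.232 m/s².
So v² + 24.696 v − 1695.79 = 0.
Positive root: v = −a·t_r + √((a·t_r)² + 2a·d) = −12.348 + √(152.473 + 1695.79) = 30.6434 m/s.
30.6434 m/s × 3.6 = 110.316 km/h.

Maximum speed ≈ 110 km/h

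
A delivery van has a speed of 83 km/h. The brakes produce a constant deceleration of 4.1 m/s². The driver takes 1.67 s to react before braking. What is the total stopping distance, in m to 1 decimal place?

83 km/h ÷ 3.6 = 23.0556 m/s.
Reaction distance = v·t_r = 23.0556 × 1.67 = 38.503 m.
Braking distance = v²/(2a) = 23.0556² / (2 × 4.100) = 531.561 / 8.200 = 64.825 m.
Total = 38.503 + 64.825 = 103.328 m.

Total stopping distance ≈ 103.3 m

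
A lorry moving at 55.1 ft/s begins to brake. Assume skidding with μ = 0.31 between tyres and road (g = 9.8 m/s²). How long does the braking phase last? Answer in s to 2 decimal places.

Braking time ≈ 5.53 s

55.1 ft/s × 0.3048 = 16.7945 m/s.
a = μg = 0.31 × 9.8 = 3.038 m/s².
Braking time = v/a = 16.7945 / 3.038 = 5.528 s.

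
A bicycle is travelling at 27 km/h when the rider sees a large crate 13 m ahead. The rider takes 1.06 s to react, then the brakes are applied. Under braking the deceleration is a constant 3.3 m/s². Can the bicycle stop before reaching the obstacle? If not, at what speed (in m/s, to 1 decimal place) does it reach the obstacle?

27 km/h ÷ 3.6 = 7.5000 m/s.
Reaction distance = 7.5000 × 1.06 = 7.950 m.
Braking distance needed to stop: v²/(2a) = 56.250 / 6.600 = 8.523 m, so total needed = 7.950 + 8.523 = 16.473 m > 13 m — it cannot stop.
Distance remaining when braking begins: 13 − 7.950 = 5.050 m.
v² = v₀² − 2a·d = 56.250 − 2 × 3.300 × 5.050 = 22.920 m²/s².
v = √22.920 = 4.787 m/s.

No — it strikes the obstacle at 4.8 m/s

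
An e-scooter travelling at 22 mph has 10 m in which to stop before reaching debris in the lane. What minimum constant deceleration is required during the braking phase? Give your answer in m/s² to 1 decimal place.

22 mph × 0.44704 = 9.8349 m/s.
v² = 2a·d ⇒ a = v²/(2d) = 9.8349² / (2 × 10.000) = 96.725 / 20.000 = 4.8362 m/s².

Required deceleration ≈ 4.8 m/s²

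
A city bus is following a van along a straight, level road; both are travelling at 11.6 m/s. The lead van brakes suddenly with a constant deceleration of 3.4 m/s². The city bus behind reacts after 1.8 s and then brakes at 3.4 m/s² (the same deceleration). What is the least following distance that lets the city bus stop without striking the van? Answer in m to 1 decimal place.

Leader travels v²/(2a_L) = 134.560 / 6.800 = 19.788 m before stopping.
Follower covers v·t_r = 11.6000 × 1.8 = 20.880 m while reacting, then v²/(2a_F) = 134.560 / 6.800 = 19.788 m while braking, for a total of 20.880 + 19.788 = 40.668 m.
Since a_F ≤ a_L and the follower starts braking later, the follower is never slower than the leader, so the closest approach is when both have stopped.
Minimum gap = 40.668 − 19.788 = 20.880 m.

Minimum gap ≈ 20.9 m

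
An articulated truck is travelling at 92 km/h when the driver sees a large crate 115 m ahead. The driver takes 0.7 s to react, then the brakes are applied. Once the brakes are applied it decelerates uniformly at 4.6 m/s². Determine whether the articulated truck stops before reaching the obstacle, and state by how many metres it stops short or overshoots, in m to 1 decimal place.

Yes — it stops 26.1 m short of the obstacle

92 km/h ÷ 3.6 = 25.5556 m/s.
Reaction distance = 25.5556 × 0.7 = 17.889 m.
Braking distance = v²/(2a) = 653.089 / 9.200 = 70.988 m.
Total stopping distance = 17.889 + 70.988 = 88.877 m, vs 115 m available — it stops with 115 − 88.877 = 26.123 m to spare.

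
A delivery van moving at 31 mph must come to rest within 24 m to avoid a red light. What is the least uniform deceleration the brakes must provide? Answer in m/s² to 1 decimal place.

Required deceleration ≈ 4.0 m/s²

31 mph × 0.44704 = 13.8582 m/s.
v² = 2a·d ⇒ a = v²/(2d) = 13.8582² / (2 × 24.000) = 192.050 / 48.000 = 4.0010 m/s².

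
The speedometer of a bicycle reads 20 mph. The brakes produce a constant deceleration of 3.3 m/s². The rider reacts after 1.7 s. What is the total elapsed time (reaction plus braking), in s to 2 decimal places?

Total time ≈ 4.41 s

20 mph × 0.44704 = 8.9408 m/s.
Braking time = v/a = 8.9408 / 3.300 = 2.709 s.
Total = 1.7 + 2.709 = 4.409 s.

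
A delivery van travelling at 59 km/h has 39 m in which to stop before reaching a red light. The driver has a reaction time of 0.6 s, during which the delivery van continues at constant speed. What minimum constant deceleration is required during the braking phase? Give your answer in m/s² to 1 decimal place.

59 km/h ÷ 3.6 = 16.3889 m/s.
Distance covered during reaction = 16.3889 × 0.6 = 9.833 m.
Distance available for braking: 39 − 9.833 = 29.167 m.
v² = 2a·d ⇒ a = v²/(2d) = 16.3889² / (2 × 29.167) = 268.596 / 58.334 = 4.6045 m/s².

Required deceleration ≈ 4.6 m/s²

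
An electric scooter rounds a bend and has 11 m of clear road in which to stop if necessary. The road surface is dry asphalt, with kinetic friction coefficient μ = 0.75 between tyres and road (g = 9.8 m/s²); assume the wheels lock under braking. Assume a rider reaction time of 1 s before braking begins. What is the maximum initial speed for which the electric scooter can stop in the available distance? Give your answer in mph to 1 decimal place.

a = μg = 0.75 × 9.8 = 7.350 m/s².
Stopping distance: v·t_r + v²/(2a) = 11 with t_r = 1 s and a = 7.350 m/s².
So v² + 14.700 v − 161.70 = 0.
Positive root: v = −a·t_r + √((a·t_r)² + 2a·d) = −7.350 + √(54.022 + 161.70) = 7.3375 m/s.
7.3375 m/s ÷ 0.44704 = 16.414 mph.

Maximum speed ≈ 16.4 mph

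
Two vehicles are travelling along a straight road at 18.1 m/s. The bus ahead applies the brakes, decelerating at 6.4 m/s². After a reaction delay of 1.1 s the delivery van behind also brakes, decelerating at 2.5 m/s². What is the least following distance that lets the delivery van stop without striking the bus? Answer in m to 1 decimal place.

Minimum gap ≈ 59.8 m

Leader travels v²/(2a_L) = 327.610 / 12.800 = 25.595 m before stopping.
Follower covers v·t_r = 18.1000 × 1.1 = 19.910 m while reacting, then v²/(2a_F) = 327.610 / 5.000 = 65.522 m while braking, for a total of 19.910 + 65.522 = 85.432 m.
Since a_F ≤ a_L and the follower starts braking later, the follower is never slower than the leader, so the closest approach is when both have stopped.
Minimum gap = 85.432 − 25.595 = 59.837 m.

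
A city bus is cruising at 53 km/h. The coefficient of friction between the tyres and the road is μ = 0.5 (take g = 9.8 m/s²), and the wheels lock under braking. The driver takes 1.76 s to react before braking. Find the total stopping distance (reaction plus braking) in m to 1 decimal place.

53 km/h ÷ 3.6 = 14.7222 m/s.
a = μg = 0.5 × 9.8 = 4.900 m/s².
Reaction distance = v·t_r = 14.7222 × 1.76 = 25.911 m.
Braking distance = v²/(2a) = 14.7222² / (2 × 4.900) = 216.743 / 9.800 = 22.117 m.
Total = 25.911 + 22.117 = 48.028 m.

Total stopping distance ≈ 48.0 m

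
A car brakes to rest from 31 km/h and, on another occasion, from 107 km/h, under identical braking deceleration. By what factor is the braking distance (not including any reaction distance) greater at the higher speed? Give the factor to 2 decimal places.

Factor ≈ 11.91

Braking distance d = v²/(2a), so with a fixed, d ∝ v².
Factor = (107/31)² = 3.4516² = 11.9135.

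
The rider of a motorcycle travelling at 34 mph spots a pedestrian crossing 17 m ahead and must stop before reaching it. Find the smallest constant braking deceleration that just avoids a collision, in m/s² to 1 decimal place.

34 mph × 0.44704 = 15.1994 m/s.
v² = 2a·d ⇒ a = v²/(2d) = 15.1994² / (2 × 17.000) = 231.022 / 34.000 = 6.7948 m/s².

Required deceleration ≈ 6.8 m/s²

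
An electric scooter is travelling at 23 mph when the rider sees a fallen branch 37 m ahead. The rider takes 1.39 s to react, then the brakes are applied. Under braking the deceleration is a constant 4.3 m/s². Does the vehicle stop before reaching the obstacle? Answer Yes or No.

23 mph × 0.44704 = 10.2819 m/s.
Reaction distance = 10.2819 × 1.39 = 14.292 m.
Braking distance = v²/(2a) = 105.717 / 8.600 = 12.293 m.
Total stopping distance = 14.292 + 12.293 = 26.585 m, vs 37 m available — it stops with 37 − 26.585 = 10.415 m to spare.

Yes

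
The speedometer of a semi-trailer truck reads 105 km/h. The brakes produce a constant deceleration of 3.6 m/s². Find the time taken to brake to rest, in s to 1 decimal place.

Braking time ≈ 8.1 s

105 km/h ÷ 3.6 = 29.1667 m/s.
Braking time = v/a = 29.1667 / 3.600 = 8.102 s.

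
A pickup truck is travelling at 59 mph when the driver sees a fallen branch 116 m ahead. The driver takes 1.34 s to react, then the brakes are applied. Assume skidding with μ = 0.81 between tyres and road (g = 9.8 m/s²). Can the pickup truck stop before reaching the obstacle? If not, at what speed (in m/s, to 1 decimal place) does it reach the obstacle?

Yes — it stops about 36.8 m short of the obstacle, so it never reaches it

59 mph × 0.44704 = 26.3754 m/s.
a = μg = 0.81 × 9.8 = 7.938 m/s².
Reaction distance = 26.3754 × 1.34 = 35.343 m.
Braking distance = v²/(2a) = 695.662 / 15.876 = 43.818 m.
Total stopping distance = 35.343 + 43.818 = 79.161 m, vs 116 m available — it stops with 116 − 79.161 = 36.839 m to spare.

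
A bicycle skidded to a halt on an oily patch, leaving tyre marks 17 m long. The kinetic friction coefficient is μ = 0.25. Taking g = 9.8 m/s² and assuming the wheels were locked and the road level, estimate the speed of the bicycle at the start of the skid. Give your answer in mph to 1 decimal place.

Deceleration a = μg = 0.25 × 9.8 = 2.450 m/s².
v = √(2a·d) = √(2 × 2.450 × 17) = √83.300 = 9.1269 m/s.
= 9.1269 ÷ 0.44704 = 20.416 mph.

Initial speed ≈ 20.4 mph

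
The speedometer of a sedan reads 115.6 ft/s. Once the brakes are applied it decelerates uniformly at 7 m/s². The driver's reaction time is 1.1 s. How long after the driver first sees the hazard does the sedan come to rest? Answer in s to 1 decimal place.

115.6 ft/s × 0.3048 = 35.2349 m/s.
Braking time = v/a = 35.2349 / 7.000 = 5.034 s.
Total = 1.1 + 5.034 = 6.134 s.

Total time ≈ 6.1 s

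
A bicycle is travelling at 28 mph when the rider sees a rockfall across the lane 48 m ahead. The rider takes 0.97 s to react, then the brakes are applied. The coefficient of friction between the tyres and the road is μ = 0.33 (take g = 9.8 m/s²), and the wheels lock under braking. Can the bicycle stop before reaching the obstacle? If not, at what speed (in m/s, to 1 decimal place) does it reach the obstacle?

28 mph × 0.44704 = 12.5171 m/s.
a = μg = 0.33 × 9.8 = 3.234 m/s².
Reaction distance = 12.5171 × 0.97 = 12.142 m.
Braking distance = v²/(2a) = 156.678 / 6.468 = 24.224 m.
Total stopping distance = 12.142 + 24.224 = 36.366 m, vs 48 m available — it stops with 48 − 36.366 = 11.634 m to spare.

Yes — it stops about 11.6 m short of the obstacle, so it never reaches it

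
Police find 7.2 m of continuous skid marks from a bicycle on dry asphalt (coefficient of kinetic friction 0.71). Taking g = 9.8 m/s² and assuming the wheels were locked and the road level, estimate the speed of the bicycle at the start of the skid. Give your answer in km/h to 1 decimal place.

Deceleration a = μg = 0.71 × 9.8 = 6.958 m/s².
v = √(2a·d) = √(2 × 6.958 × 7.2) = √100.195 = 10.0097 m/s.
= 10.0097 × 3.6 = 36.035 km/h.

Initial speed ≈ 36.0 km/h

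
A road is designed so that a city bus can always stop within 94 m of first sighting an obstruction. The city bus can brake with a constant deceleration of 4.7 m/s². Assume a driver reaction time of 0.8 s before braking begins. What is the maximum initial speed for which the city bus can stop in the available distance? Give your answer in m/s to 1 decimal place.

Maximum speed ≈ 26.2 m/s

Stopping distance: v·t_r + v²/(2a) = 94 with t_r = 0.8 s and a = 4.700 m/s².
So v² + 7.520 v − 883.60 = 0.
Positive root: v = −a·t_r + √((a·t_r)² + 2a·d) = −3.760 + √(14.138 + 883.60) = 26.2023 m/s.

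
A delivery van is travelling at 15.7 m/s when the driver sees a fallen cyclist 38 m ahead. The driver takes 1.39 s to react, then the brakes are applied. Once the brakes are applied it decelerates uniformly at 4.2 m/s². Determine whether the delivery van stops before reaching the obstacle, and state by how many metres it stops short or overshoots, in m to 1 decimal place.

No — it overshoots by 13.2 m

Reaction distance = 15.7000 × 1.39 = 21.823 m.
Braking distance = v²/(2a) = 246.490 / 8.400 = 29.344 m.
Total stopping distance = 21.823 + 29.344 = 51.167 m, vs 38 m available — it cannot stop in time and overshoots by 51.167 − 38 = 13.167 m.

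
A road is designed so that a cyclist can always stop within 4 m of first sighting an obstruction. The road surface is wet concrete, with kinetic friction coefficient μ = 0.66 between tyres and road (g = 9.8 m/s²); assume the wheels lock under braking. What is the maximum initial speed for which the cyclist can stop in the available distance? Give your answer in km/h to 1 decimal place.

a = μg = 0.66 × 9.8 = 6.468 m/s².
v²/(2a) = d ⇒ v = √(2 × 6.468 × 4) = √51.74 = 7.1931 m/s.
7.1931 m/s × 3.6 = 25.895 km/h.

Maximum speed ≈ 25.9 km/h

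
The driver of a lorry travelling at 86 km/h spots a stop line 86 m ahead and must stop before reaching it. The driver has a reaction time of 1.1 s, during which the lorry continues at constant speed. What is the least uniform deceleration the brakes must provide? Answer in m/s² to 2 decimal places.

86 km/h ÷ 3.6 = 23.8889 m/s.
Distance covered during reaction = 23.8889 × 1.1 = 26.278 m.
Distance available for braking: 86 − 26.278 = 59.722 m.
v² = 2a·d ⇒ a = v²/(2d) = 23.8889² / (2 × 59.722) = 570.680 / 119.444 = 4.7778 m/s².

Required deceleration ≈ 4.78 m/s²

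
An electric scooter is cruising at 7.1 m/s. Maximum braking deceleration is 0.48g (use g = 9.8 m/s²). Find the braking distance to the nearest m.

Braking distance ≈ 5 m

a = 0.48 × 9.8 = 4.704 m/s².
Braking distance = v²/(2a) = 7.1000² / (2 × 4.704) = 50.410 / 9.408 = 5.358 m.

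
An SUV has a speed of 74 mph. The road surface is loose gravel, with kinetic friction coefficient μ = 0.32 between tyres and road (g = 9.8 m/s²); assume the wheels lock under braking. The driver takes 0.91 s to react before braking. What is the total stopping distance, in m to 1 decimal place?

74 mph × 0.44704 = 33.0810 m/s.
a = μg = 0.32 × 9.8 = 3.136 m/s².
Reaction distance = v·t_r = 33.0810 × 0.91 = 30.104 m.
Braking distance = v²/(2a) = 33.0810² / (2 × 3.136) = 1094.353 / 6.272 = 174.482 m.
Total = 30.104 + 174.482 = 204.586 m.

Total stopping distance ≈ 204.6 m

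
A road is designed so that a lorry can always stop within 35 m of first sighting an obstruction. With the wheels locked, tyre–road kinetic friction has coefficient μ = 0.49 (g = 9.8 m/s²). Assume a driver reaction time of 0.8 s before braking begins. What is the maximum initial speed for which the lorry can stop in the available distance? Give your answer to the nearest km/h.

a = μg = 0.49 × 9.8 = 4.802 m/s².
Stopping distance: v·t_r + v²/(2a) = 35 with t_r = 0.8 s and a = 4.802 m/s².
So v² + 7.683 v − 336.14 = 0.
Positive root: v = −a·t_r + √((a·t_r)² + 2a·d) = −3.842 + √(14.761 + 336.14) = 14.8904 m/s.
14.8904 m/s × 3.6 = 53.605 km/h.

Maximum speed ≈ 54 km/h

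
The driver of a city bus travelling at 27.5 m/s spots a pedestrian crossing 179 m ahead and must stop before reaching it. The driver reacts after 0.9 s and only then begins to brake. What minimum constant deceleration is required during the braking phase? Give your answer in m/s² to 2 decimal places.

Required deceleration ≈ 2.45 m/s²

Distance covered during reaction = 27.5000 × 0.9 = 24.750 m.
Distance available for braking: 179 − 24.750 = 154.250 m.
v² = 2a·d ⇒ a = v²/(2d) = 27.5000² / (2 × 154.250) = 756.250 / 308.500 = 2.4514 m/s².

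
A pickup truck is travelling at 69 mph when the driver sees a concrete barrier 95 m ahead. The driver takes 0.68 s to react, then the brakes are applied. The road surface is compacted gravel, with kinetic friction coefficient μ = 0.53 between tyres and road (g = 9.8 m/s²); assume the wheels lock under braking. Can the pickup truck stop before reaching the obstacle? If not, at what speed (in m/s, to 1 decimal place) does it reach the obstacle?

No — it strikes the obstacle at 13.5 m/s

69 mph × 0.44704 = 30.8458 m/s.
a = μg = 0.53 × 9.8 = 5.194 m/s².
Reaction distance = 30.8458 × 0.68 = 20.975 m.
Braking distance needed to stop: v²/(2a) = 951.463 / 10.388 = 91.593 m, so total needed = 20.975 + 91.593 = 112.568 m > 95 m — it cannot stop.
Distance remaining when braking begins: 95 − 20.975 = 74.025 m.
v² = v₀² − 2a·d = 951.463 − 2 × 5.194 × 74.025 = 182.491 m²/s².
v = √182.491 = 13.509 m/s.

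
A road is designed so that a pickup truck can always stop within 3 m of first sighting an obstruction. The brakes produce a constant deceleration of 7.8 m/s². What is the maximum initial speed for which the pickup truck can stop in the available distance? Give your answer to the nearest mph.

v²/(2a) = d ⇒ v = √(2 × 7.800 × 3) = √46.80 = 6.8411 m/s.
6.8411 m/s ÷ 0.44704 = 15.303 mph.

Maximum speed ≈ 15 mph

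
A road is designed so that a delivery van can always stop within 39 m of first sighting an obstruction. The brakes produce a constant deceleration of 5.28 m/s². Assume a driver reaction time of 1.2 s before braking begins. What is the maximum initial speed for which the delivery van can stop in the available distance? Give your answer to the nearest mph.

Stopping distance: v·t_r + v²/(2a) = 39 with t_r = 1.2 s and a = 5.280 m/s².
So v² + 12.672 v − 411.84 = 0.
Positive root: v = −a·t_r + √((a·t_r)² + 2a·d) = −6.336 + √(40.145 + 411.84) = 14.9239 m/s.
14.9239 m/s ÷ 0.44704 = 33.384 mph.

Maximum speed ≈ 33 mph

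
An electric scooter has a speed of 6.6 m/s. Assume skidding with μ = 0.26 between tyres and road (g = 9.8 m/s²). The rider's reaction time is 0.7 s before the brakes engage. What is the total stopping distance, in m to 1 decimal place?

Total stopping distance ≈ 13.2 m

a = μg = 0.26 × 9.8 = 2.548 m/s².
Reaction distance = v·t_r = 6.6000 × 0.7 = 4.620 m.
Braking distance = v²/(2a) = 6.6000² / (2 × 2.548) = 43.560 / 5.096 = 8.548 m.
Total = 4.620 + 8.548 = 13.168 m.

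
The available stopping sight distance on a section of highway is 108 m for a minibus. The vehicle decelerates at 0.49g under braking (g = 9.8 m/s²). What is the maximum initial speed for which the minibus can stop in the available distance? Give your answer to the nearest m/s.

Maximum speed ≈ 32 m/s

a = 0.49 × 9.8 = 4.802 m/s².
v²/(2a) = d ⇒ v = √(2 × 4.802 × 108) = √1037.23 = 32.2061 m/s.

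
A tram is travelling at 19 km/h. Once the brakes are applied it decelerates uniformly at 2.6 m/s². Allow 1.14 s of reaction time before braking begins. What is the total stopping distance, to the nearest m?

19 km/h ÷ 3.6 = 5.2778 m/s.
Reaction distance = v·t_r = 5.2778 × 1.14 = 6.017 m.
Braking distance = v²/(2a) = 5.2778² / (2 × 2.600) = 27.855 / 5.200 = 5.357 m.
Total = 6.017 + 5.357 = 11.374 m.

Total stopping distance ≈ 11 m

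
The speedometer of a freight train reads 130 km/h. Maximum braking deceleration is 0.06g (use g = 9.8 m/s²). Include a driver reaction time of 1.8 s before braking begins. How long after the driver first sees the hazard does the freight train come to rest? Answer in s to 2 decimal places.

Total time ≈ 63.21 s

130 km/h ÷ 3.6 = 36.1111 m/s.
a = 0.06 × 9.8 = 0.588 m/s².
Braking time = v/a = 36.1111 / 0.588 = 61.413 s.
Total = 1.8 + 61.413 = 63.213 s.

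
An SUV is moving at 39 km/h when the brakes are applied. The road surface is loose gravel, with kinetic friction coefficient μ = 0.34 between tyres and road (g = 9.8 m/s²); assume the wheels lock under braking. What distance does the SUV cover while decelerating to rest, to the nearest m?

Braking distance ≈ 18 m

39 km/h ÷ 3.6 = 10.8333 m/s.
a = μg = 0.34 × 9.8 = 3.332 m/s².
Braking distance = v²/(2a) = 10.8333² / (2 × 3.332) = 117.360 / 6.664 = 17.611 m.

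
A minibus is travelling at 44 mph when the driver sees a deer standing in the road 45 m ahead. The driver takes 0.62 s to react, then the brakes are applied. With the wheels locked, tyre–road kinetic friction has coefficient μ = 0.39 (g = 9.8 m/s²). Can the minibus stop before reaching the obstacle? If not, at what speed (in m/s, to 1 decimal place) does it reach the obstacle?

No — it strikes the obstacle at 11.7 m/s

44 mph × 0.44704 = 19.6698 m/s.
a = μg = 0.39 × 9.8 = 3.822 m/s².
Reaction distance = 19.6698 × 0.62 = 12.195 m.
Braking distance needed to stop: v²/(2a) = 386.901 / 7.644 = 50.615 m, so total needed = 12.195 + 50.615 = 62.810 m > 45 m — it cannot stop.
Distance remaining when braking begins: 45 − 12.195 = 32.805 m.
v² = v₀² − 2a·d = 386.901 − 2 × 3.822 × 32.805 = 136.140 m²/s².
v = √136.140 = 11.668 m/s.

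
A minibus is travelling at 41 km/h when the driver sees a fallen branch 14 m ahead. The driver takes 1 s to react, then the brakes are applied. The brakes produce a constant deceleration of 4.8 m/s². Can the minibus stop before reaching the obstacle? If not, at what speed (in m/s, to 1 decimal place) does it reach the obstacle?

No — it strikes the obstacle at 10.2 m/s

41 km/h ÷ 3.6 = 11.3889 m/s.
Reaction distance = 11.3889 × 1 = 11.389 m.
Braking distance needed to stop: v²/(2a) = 129.707 / 9.600 = 13.511 m, so total needed = 11.389 + 13.511 = 24.900 m > 14 m — it cannot stop.
Distance remaining when braking begins: 14 − 11.389 = 2.611 m.
v² = v₀² − 2a·d = 129.707 − 2 × 4.800 × 2.611 = 104.641 m²/s².
v = √104.641 = 10.229 m/s.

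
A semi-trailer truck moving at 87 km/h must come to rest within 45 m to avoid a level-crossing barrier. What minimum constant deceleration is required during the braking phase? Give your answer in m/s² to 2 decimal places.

Required deceleration ≈ 6.49 m/s²

87 km/h ÷ 3.6 = 24.1667 m/s.
v² = 2a·d ⇒ a = v²/(2d) = 24.1667² / (2 × 45.000) = 584.029 / 90.000 = 6.4892 m/s².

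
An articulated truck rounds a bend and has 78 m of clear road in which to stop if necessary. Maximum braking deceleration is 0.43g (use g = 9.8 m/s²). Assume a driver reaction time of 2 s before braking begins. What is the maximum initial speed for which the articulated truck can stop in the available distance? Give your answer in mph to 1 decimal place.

a = 0.43 × 9.8 = 4.214 m/s².
Stopping distance: v·t_r + v²/(2a) = 78 with t_r = 2 s and a = 4.214 m/s².
So v² + 16.856 v − 657.38 = 0.
Positive root: v = −a·t_r + √((a·t_r)² + 2a·d) = −8.428 + √(71.031 + 657.38) = 18.5611 m/s.
18.5611 m/s ÷ 0.44704 = 41.520 mph.

Maximum speed ≈ 41.5 mph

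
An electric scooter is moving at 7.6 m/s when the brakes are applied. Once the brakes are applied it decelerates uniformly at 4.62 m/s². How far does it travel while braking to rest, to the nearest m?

Braking distance = v²/(2a) = 7.6000² / (2 × 4.620) = 57.760 / 9.240 = 6.251 m.

Braking distance ≈ 6 m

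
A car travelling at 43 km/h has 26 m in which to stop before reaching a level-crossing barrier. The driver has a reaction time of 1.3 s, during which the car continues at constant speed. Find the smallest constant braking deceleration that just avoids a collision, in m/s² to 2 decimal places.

Required deceleration ≈ 6.81 m/s²

43 km/h ÷ 3.6 = 11.9444 m/s.
Distance covered during reaction = 11.9444 × 1.3 = 15.528 m.
Distance available for braking: 26 − 15.528 = 10.472 m.
v² = 2a·d ⇒ a = v²/(2d) = 11.9444² / (2 × 10.472) = 142.669 / 20.944 = 6.8119 m/s².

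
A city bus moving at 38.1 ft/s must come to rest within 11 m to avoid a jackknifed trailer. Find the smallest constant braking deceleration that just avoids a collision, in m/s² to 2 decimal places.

Required deceleration ≈ 6.13 m/s²

38.1 ft/s × 0.3048 = 11.6129 m/s.
v² = 2a·d ⇒ a = v²/(2d) = 11.6129² / (2 × 11.000) = 134.859 / 22.000 = 6.1300 m/s².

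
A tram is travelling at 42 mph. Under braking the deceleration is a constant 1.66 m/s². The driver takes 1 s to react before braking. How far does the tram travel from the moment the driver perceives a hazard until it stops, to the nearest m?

42 mph × 0.44704 = 18.7757 m/s.
Reaction distance = v·t_r = 18.7757 × 1 = 18.776 m.
Braking distance = v²/(2a) = 18.7757² / (2 × 1.660) = 352.527 / 3.320 = 106.183 m.
Total = 18.776 + 106.183 = 124.959 m.

Total stopping distance ≈ 125 m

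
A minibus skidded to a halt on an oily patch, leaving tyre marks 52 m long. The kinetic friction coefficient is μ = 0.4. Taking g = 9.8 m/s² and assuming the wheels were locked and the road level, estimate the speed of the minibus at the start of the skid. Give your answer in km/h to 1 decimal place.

Initial speed ≈ 72.7 km/h

Deceleration a = μg = 0.4 × 9.8 = 3.920 m/s².
v = √(2a·d) = √(2 × 3.920 × 52) = √407.680 = 20.1911 m/s.
= 20.1911 × 3.6 = 72.688 km/h.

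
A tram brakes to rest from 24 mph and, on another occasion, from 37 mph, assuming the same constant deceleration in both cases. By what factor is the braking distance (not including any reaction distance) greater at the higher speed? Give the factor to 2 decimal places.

Factor ≈ 2.38

Braking distance d = v²/(2a), so with a fixed, d ∝ v².
Factor = (37/24)² = 1.5417² = 2.3768.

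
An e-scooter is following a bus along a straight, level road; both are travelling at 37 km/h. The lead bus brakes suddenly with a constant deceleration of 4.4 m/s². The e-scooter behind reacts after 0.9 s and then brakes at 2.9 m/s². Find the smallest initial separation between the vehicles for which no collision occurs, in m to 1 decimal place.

37 km/h ÷ 3.6 = 10.2778 m/s.
Leader travels v²/(2a_L) = 105.633 / 8.800 = 12.004 m before stopping.
Follower covers v·t_r = 10.2778 × 0.9 = 9.250 m while reacting, then v²/(2a_F) = 105.633 / 5.800 = 18.213 m while braking, for a total of 9.250 + 18.213 = 27.463 m.
Since a_F ≤ a_L and the follower starts braking later, the follower is never slower than the leader, so the closest approach is when both have stopped.
Minimum gap = 27.463 − 12.004 = 15.459 m.

Minimum gap ≈ 15.5 m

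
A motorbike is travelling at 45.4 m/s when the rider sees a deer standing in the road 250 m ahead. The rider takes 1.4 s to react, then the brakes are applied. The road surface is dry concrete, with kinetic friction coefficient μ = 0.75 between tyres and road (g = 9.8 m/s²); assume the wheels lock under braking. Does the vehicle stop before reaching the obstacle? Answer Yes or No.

Yes

a = μg = 0.75 × 9.8 = 7.350 m/s².
Reaction distance = 45.4000 × 1.4 = 63.560 m.
Braking distance = v²/(2a) = 2061.160 / 14.700 = 140.215 m.
Total stopping distance = 63.560 + 140.215 = 203.775 m, vs 250 m available — it stops with 250 − 203.775 = 46.225 m to spare.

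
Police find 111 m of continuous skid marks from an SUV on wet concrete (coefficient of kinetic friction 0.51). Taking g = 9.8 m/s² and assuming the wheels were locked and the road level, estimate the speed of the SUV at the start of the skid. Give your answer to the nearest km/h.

Initial speed ≈ 120 km/h

Deceleration a = μg = 0.51 × 9.8 = 4.998 m/s².
v = √(2a·d) = √(2 × 4.998 × 111) = √1109.556 = 33.3100 m/s.
= 33.3100 × 3.6 = 119.916 km/h.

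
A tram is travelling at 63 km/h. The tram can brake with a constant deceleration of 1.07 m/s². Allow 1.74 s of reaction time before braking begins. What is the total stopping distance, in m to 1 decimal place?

Total stopping distance ≈ 173.6 m

63 km/h ÷ 3.6 = 17.5000 m/s.
Reaction distance = v·t_r = 17.5000 × 1.74 = 30.450 m.
Braking distance = v²/(2a) = 17.5000² / (2 × 1.070) = 306.250 / 2.140 = 143.107 m.
Total = 30.450 + 143.107 = 173.557 m.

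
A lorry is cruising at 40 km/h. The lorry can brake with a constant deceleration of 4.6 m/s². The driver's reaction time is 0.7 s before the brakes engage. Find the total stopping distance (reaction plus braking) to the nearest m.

40 km/h ÷ 3.6 = 11.1111 m/s.
Reaction distance = v·t_r = 11.1111 × 0.7 = 7.778 m.
Braking distance = v²/(2a) = 11.1111² / (2 × 4.600) = 123.457 / 9.200 = 13.419 m.
Total = 7.778 + 13.419 = 21.197 m.

Total stopping distance ≈ 21 m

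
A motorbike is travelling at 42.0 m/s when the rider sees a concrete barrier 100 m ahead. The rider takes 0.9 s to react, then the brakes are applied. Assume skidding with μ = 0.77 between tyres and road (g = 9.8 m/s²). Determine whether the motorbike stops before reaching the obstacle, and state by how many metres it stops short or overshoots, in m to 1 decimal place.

a = μg = 0.77 × 9.8 = 7.546 m/s².
Reaction distance = 42.0000 × 0.9 = 37.800 m.
Braking distance = v²/(2a) = 1764.000 / 15.092 = 116.883 m.
Total stopping distance = 37.800 + 116.883 = 154.683 m, vs 100 m available — it cannot stop in time and overshoots by 154.683 − 100 = 54.683 m.

No — it overshoots by 54.7 m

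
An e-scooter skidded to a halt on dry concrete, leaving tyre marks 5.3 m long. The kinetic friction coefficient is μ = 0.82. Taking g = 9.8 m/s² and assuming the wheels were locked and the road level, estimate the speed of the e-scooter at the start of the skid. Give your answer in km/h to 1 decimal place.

Initial speed ≈ 33.2 km/h

Deceleration a = μg = 0.82 × 9.8 = 8.036 m/s².
v = √(2a·d) = √(2 × 8.036 × 5.3) = √85.182 = 9.2294 m/s.
= 9.2294 × 3.6 = 33.226 km/h.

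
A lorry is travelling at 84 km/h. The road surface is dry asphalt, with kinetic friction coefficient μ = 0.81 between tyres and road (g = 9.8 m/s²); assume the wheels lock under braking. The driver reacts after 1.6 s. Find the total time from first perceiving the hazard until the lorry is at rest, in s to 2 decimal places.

Total time ≈ 4.54 s

84 km/h ÷ 3.6 = 23.3333 m/s.
a = μg = 0.81 × 9.8 = 7.938 m/s².
Braking time = v/a = 23.3333 / 7.938 = 2.939 s.
Total = 1.6 + 2.939 = 4.539 s.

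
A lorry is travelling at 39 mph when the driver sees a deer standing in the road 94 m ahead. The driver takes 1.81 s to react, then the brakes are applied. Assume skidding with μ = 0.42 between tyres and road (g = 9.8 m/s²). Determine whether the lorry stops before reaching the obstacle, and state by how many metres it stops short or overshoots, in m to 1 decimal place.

39 mph × 0.44704 = 17.4346 m/s.
a = μg = 0.42 × 9.8 = 4.116 m/s².
Reaction distance = 17.4346 × 1.81 = 31.557 m.
Braking distance = v²/(2a) = 303.965 / 8.232 = 36.925 m.
Total stopping distance = 31.557 + 36.925 = 68.482 m, vs 94 m available — it stops with 94 − 68.482 = 25.518 m to spare.

Yes — it stops 25.5 m short of the obstacle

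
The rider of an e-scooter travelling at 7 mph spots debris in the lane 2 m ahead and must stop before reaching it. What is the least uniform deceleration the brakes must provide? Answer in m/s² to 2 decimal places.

Required deceleration ≈ 2.45 m/s²

7 mph × 0.44704 = 3.1293 m/s.
v² = 2a·d ⇒ a = v²/(2d) = 3.1293² / (2 × 2.000) = 9.793 / 4.000 = 2.4482 m/s².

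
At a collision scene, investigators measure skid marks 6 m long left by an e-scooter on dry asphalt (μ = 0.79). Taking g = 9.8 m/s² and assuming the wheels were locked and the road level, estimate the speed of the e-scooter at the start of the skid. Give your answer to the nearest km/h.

Initial speed ≈ 35 km/h

Deceleration a = μg = 0.79 × 9.8 = 7.742 m/s².
v = √(2a·d) = √(2 × 7.742 × 6) = √92.904 = 9.6387 m/s.
= 9.6387 × 3.6 = 34.699 km/h.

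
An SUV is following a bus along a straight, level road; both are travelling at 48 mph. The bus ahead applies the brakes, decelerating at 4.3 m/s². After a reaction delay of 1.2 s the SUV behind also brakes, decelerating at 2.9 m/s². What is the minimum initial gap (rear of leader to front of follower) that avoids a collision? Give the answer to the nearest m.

48 mph × 0.44704 = 21.4579 m/s.
Leader travels v²/(2a_L) = 460.441 / 8.600 = 53.540 m before stopping.
Follower covers v·t_r = 21.4579 × 1.2 = 25.749 m while reacting, then v²/(2a_F) = 460.441 / 5.800 = 79.386 m while braking, for a total of 25.749 + 79.386 = 105.135 m.
Since a_F ≤ a_L and the follower starts braking later, the follower is never slower than the leader, so the closest approach is when both have stopped.
Minimum gap = 105.135 − 53.540 = 51.595 m.

Minimum gap ≈ 52 m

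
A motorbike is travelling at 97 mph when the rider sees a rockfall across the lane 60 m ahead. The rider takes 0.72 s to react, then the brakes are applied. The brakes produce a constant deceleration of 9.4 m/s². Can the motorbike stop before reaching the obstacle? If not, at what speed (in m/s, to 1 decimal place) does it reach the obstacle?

No — it strikes the obstacle at 36.6 m/s

97 mph × 0.44704 = 43.3629 m/s.
Reaction distance = 43.3629 × 0.72 = 31.221 m.
Braking distance needed to stop: v²/(2a) = 1880.341 / 18.800 = 100.018 m, so total needed = 31.221 + 100.018 = 131.239 m > 60 m — it cannot stop.
Distance remaining when braking begins: 60 − 31.221 = 28.779 m.
v² = v₀² − 2a·d = 1880.341 − 2 × 9.400 × 28.779 = 1339.296 m²/s².
v = √1339.296 = 36.596 m/s.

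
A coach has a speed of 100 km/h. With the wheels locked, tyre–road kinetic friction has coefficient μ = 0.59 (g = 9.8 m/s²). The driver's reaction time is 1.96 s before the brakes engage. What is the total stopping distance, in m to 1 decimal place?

100 km/h ÷ 3.6 = 27.7778 m/s.
a = μg = 0.59 × 9.8 = 5.782 m/s².
Reaction distance = v·t_r = 27.7778 × 1.96 = 54.444 m.
Braking distance = v²/(2a) = 27.7778² / (2 × 5.782) = 771.606 / 11.564 = 66.725 m.
Total = 54.444 + 66.725 = 121.169 m.

Total stopping distance ≈ 121.2 m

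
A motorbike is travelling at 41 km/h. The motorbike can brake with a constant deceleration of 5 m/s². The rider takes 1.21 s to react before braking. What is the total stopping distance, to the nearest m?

Total stopping distance ≈ 27 m

41 km/h ÷ 3.6 = 11.3889 m/s.
Reaction distance = v·t_r = 11.3889 × 1.21 = 13.781 m.
Braking distance = v²/(2a) = 11.3889² / (2 × 5.000) = 129.707 / 10.000 = 12.971 m.
Total = 13.781 + 12.971 = 26.752 m.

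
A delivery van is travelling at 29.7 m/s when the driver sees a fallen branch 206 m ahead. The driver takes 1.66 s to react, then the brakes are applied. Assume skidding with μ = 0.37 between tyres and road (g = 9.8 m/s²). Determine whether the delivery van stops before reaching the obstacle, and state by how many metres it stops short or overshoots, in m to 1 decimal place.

Yes — it stops 35.1 m short of the obstacle

a = μg = 0.37 × 9.8 = 3.626 m/s².
Reaction distance = 29.7000 × 1.66 = 49.302 m.
Braking distance = v²/(2a) = 882.090 / 7.252 = 121.634 m.
Total stopping distance = 49.302 + 121.634 = 170.936 m, vs 206 m available — it stops with 206 − 170.936 = 35.064 m to spare.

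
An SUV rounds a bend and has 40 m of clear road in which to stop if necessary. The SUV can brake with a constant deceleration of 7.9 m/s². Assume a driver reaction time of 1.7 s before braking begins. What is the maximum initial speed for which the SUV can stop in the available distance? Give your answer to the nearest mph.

Maximum speed ≈ 34 mph

Stopping distance: v·t_r + v²/(2a) = 40 with t_r = 1.7 s and a = 7.900 m/s².
So v² + 26.860 v − 632.00 = 0.
Positive root: v = −a·t_r + √((a·t_r)² + 2a·d) = −13.430 + √(180.365 + 632.00) = 15.0720 m/s.
15.0720 m/s ÷ 0.44704 = 33.715 mph.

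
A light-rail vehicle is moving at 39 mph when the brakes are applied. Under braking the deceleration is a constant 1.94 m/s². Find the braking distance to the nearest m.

Braking distance ≈ 78 m

39 mph × 0.44704 = 17.4346 m/s.
Braking distance = v²/(2a) = 17.4346² / (2 × 1.940) = 303.965 / 3.880 = 78.341 m.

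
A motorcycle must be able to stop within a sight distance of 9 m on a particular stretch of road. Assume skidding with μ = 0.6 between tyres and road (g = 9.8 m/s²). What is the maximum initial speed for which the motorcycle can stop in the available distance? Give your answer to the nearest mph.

a = μg = 0.6 × 9.8 = 5.880 m/s².
v²/(2a) = d ⇒ v = √(2 × 5.880 × 9) = √105.84 = 10.2879 m/s.
10.2879 m/s ÷ 0.44704 = 23.013 mph.

Maximum speed ≈ 23 mph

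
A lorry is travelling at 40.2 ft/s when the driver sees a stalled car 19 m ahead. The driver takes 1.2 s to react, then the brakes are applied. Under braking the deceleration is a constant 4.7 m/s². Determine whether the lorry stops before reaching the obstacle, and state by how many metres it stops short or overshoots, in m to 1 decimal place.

40.2 ft/s × 0.3048 = 12.2530 m/s.
Reaction distance = 12.2530 × 1.2 = 14.704 m.
Braking distance = v²/(2a) = 150.136 / 9.400 = 15.972 m.
Total stopping distance = 14.704 + 15.972 = 30.676 m, vs 19 m available — it cannot stop in time and overshoots by 30.676 − 19 = 11.676 m.

No — it overshoots by 11.7 m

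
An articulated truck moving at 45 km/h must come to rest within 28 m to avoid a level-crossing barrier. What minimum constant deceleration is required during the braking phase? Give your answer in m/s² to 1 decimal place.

45 km/h ÷ 3.6 = 12.5000 m/s.
v² = 2a·d ⇒ a = v²/(2d) = 12.5000² / (2 × 28.000) = 156.250 / 56.000 = 2.7902 m/s².

Required deceleration ≈ 2.8 m/s²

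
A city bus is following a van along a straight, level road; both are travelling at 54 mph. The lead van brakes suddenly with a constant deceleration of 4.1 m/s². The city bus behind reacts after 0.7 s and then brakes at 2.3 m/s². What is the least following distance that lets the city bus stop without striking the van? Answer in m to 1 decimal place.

Minimum gap ≈ 72.5 m

54 mph × 0.44704 = 24.1402 m/s.
Leader travels v²/(2a_L) = 582.749 / 8.200 = 71.067 m before stopping.
Follower covers v·t_r = 24.1402 × 0.7 = 16.898 m while reacting, then v²/(2a_F) = 582.749 / 4.600 = 126.685 m while braking, for a total of 16.898 + 126.685 = 143.583 m.
Since a_F ≤ a_L and the follower starts braking later, the follower is never slower than the leader, so the closest approach is when both have stopped.
Minimum gap = 143.583 − 71.067 = 72.516 m.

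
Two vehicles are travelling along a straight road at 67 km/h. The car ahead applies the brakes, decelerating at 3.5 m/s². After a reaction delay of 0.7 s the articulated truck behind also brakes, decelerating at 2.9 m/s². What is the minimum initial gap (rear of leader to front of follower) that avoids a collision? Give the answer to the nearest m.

Minimum gap ≈ 23 m

67 km/h ÷ 3.6 = 18.6111 m/s.
Leader travels v²/(2a_L) = 346.373 / 7.000 = 49.482 m before stopping.
Follower covers v·t_r = 18.6111 × 0.7 = 13.028 m while reacting, then v²/(2a_F) = 346.373 / 5.800 = 59.719 m while braking, for a total of 13.028 + 59.719 = 72.747 m.
Since a_F ≤ a_L and the follower starts braking later, the follower is never slower than the leader, so the closest approach is when both have stopped.
Minimum gap = 72.747 − 49.482 = 23.265 m.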